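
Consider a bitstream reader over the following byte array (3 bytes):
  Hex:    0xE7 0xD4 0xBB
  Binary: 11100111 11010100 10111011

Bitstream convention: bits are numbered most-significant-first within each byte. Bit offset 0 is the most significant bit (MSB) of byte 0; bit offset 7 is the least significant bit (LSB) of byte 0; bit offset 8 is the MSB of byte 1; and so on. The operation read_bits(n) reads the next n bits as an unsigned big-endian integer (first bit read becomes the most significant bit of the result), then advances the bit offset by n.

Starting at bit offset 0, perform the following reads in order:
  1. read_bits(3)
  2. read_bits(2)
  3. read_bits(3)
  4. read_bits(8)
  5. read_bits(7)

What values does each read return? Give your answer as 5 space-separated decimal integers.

Read 1: bits[0:3] width=3 -> value=7 (bin 111); offset now 3 = byte 0 bit 3; 21 bits remain
Read 2: bits[3:5] width=2 -> value=0 (bin 00); offset now 5 = byte 0 bit 5; 19 bits remain
Read 3: bits[5:8] width=3 -> value=7 (bin 111); offset now 8 = byte 1 bit 0; 16 bits remain
Read 4: bits[8:16] width=8 -> value=212 (bin 11010100); offset now 16 = byte 2 bit 0; 8 bits remain
Read 5: bits[16:23] width=7 -> value=93 (bin 1011101); offset now 23 = byte 2 bit 7; 1 bits remain

Answer: 7 0 7 212 93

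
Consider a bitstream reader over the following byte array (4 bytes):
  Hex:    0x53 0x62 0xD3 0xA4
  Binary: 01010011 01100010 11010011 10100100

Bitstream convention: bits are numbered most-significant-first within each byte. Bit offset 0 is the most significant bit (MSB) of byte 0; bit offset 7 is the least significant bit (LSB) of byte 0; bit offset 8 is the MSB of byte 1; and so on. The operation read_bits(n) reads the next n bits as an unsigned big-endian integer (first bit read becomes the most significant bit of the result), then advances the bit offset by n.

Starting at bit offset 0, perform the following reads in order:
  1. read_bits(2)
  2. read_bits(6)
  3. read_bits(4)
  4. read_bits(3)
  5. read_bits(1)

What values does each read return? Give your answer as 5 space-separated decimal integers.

Answer: 1 19 6 1 0

Derivation:
Read 1: bits[0:2] width=2 -> value=1 (bin 01); offset now 2 = byte 0 bit 2; 30 bits remain
Read 2: bits[2:8] width=6 -> value=19 (bin 010011); offset now 8 = byte 1 bit 0; 24 bits remain
Read 3: bits[8:12] width=4 -> value=6 (bin 0110); offset now 12 = byte 1 bit 4; 20 bits remain
Read 4: bits[12:15] width=3 -> value=1 (bin 001); offset now 15 = byte 1 bit 7; 17 bits remain
Read 5: bits[15:16] width=1 -> value=0 (bin 0); offset now 16 = byte 2 bit 0; 16 bits remain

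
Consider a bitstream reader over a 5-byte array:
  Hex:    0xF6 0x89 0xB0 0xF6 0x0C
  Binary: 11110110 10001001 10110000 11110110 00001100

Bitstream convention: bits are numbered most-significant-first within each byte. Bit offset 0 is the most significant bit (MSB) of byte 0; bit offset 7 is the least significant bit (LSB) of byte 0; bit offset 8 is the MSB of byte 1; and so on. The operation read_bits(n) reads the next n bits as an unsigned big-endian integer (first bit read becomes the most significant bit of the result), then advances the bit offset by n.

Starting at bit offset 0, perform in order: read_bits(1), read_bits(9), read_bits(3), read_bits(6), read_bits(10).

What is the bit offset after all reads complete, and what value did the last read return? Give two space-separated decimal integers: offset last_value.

Read 1: bits[0:1] width=1 -> value=1 (bin 1); offset now 1 = byte 0 bit 1; 39 bits remain
Read 2: bits[1:10] width=9 -> value=474 (bin 111011010); offset now 10 = byte 1 bit 2; 30 bits remain
Read 3: bits[10:13] width=3 -> value=1 (bin 001); offset now 13 = byte 1 bit 5; 27 bits remain
Read 4: bits[13:19] width=6 -> value=13 (bin 001101); offset now 19 = byte 2 bit 3; 21 bits remain
Read 5: bits[19:29] width=10 -> value=542 (bin 1000011110); offset now 29 = byte 3 bit 5; 11 bits remain

Answer: 29 542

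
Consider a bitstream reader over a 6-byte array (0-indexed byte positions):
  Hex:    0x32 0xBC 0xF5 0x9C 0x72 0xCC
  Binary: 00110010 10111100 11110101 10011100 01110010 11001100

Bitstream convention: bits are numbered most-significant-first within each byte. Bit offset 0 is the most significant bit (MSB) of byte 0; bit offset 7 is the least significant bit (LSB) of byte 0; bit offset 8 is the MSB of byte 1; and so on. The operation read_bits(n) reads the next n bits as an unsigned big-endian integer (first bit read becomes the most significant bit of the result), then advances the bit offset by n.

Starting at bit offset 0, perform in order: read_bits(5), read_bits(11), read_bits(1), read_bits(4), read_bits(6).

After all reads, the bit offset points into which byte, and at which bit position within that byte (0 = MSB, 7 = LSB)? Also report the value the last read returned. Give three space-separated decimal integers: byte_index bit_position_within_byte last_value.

Answer: 3 3 44

Derivation:
Read 1: bits[0:5] width=5 -> value=6 (bin 00110); offset now 5 = byte 0 bit 5; 43 bits remain
Read 2: bits[5:16] width=11 -> value=700 (bin 01010111100); offset now 16 = byte 2 bit 0; 32 bits remain
Read 3: bits[16:17] width=1 -> value=1 (bin 1); offset now 17 = byte 2 bit 1; 31 bits remain
Read 4: bits[17:21] width=4 -> value=14 (bin 1110); offset now 21 = byte 2 bit 5; 27 bits remain
Read 5: bits[21:27] width=6 -> value=44 (bin 101100); offset now 27 = byte 3 bit 3; 21 bits remain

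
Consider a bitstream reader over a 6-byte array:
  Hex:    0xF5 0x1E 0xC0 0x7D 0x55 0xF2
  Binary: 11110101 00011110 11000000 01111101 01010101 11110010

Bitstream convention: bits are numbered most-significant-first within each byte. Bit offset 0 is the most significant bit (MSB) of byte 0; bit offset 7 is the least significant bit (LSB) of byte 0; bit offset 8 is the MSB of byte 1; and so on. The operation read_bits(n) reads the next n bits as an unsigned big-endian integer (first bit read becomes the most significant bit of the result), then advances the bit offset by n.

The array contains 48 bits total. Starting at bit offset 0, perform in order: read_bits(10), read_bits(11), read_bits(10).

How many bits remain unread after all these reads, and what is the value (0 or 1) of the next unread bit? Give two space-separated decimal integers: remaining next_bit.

Answer: 17 1

Derivation:
Read 1: bits[0:10] width=10 -> value=980 (bin 1111010100); offset now 10 = byte 1 bit 2; 38 bits remain
Read 2: bits[10:21] width=11 -> value=984 (bin 01111011000); offset now 21 = byte 2 bit 5; 27 bits remain
Read 3: bits[21:31] width=10 -> value=62 (bin 0000111110); offset now 31 = byte 3 bit 7; 17 bits remain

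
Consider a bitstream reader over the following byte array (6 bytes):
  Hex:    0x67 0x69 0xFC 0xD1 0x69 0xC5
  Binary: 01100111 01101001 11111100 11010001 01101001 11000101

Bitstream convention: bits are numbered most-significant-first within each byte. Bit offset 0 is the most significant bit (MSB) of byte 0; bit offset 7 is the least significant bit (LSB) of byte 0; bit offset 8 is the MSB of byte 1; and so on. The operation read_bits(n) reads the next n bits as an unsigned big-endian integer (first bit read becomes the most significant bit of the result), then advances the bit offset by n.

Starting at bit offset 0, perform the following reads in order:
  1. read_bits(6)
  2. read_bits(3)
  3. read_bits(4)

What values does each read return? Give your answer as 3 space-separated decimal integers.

Read 1: bits[0:6] width=6 -> value=25 (bin 011001); offset now 6 = byte 0 bit 6; 42 bits remain
Read 2: bits[6:9] width=3 -> value=6 (bin 110); offset now 9 = byte 1 bit 1; 39 bits remain
Read 3: bits[9:13] width=4 -> value=13 (bin 1101); offset now 13 = byte 1 bit 5; 35 bits remain

Answer: 25 6 13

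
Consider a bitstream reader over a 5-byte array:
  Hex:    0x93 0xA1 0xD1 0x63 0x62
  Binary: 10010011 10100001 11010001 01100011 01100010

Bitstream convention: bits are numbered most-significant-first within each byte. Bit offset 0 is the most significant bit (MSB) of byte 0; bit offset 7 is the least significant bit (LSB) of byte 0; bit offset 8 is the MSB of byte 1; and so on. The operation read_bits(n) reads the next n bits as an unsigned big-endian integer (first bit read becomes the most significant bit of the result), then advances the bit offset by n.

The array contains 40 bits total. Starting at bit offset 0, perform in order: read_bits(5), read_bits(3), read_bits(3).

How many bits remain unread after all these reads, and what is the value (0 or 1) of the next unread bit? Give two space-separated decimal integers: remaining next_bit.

Answer: 29 0

Derivation:
Read 1: bits[0:5] width=5 -> value=18 (bin 10010); offset now 5 = byte 0 bit 5; 35 bits remain
Read 2: bits[5:8] width=3 -> value=3 (bin 011); offset now 8 = byte 1 bit 0; 32 bits remain
Read 3: bits[8:11] width=3 -> value=5 (bin 101); offset now 11 = byte 1 bit 3; 29 bits remain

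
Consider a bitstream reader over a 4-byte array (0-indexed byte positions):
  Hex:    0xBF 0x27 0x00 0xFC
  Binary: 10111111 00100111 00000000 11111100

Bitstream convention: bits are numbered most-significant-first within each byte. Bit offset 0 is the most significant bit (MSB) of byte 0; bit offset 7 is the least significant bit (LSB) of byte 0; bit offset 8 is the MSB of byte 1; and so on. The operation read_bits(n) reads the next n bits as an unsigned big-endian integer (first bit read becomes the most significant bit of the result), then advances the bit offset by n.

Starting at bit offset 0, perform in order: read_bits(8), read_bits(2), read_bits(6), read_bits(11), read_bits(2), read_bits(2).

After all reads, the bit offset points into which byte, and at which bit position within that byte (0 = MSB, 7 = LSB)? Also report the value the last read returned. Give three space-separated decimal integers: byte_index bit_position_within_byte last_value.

Read 1: bits[0:8] width=8 -> value=191 (bin 10111111); offset now 8 = byte 1 bit 0; 24 bits remain
Read 2: bits[8:10] width=2 -> value=0 (bin 00); offset now 10 = byte 1 bit 2; 22 bits remain
Read 3: bits[10:16] width=6 -> value=39 (bin 100111); offset now 16 = byte 2 bit 0; 16 bits remain
Read 4: bits[16:27] width=11 -> value=7 (bin 00000000111); offset now 27 = byte 3 bit 3; 5 bits remain
Read 5: bits[27:29] width=2 -> value=3 (bin 11); offset now 29 = byte 3 bit 5; 3 bits remain
Read 6: bits[29:31] width=2 -> value=2 (bin 10); offset now 31 = byte 3 bit 7; 1 bits remain

Answer: 3 7 2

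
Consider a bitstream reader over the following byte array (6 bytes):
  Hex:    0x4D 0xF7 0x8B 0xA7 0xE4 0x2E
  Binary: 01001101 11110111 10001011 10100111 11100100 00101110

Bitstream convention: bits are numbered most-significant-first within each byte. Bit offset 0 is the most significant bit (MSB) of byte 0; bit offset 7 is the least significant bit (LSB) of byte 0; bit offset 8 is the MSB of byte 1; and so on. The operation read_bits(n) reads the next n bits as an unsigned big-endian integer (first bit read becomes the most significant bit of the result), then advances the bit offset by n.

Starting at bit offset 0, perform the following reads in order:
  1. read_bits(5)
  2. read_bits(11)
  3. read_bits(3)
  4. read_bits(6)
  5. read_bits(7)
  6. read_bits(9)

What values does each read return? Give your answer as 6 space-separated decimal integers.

Answer: 9 1527 4 23 39 456

Derivation:
Read 1: bits[0:5] width=5 -> value=9 (bin 01001); offset now 5 = byte 0 bit 5; 43 bits remain
Read 2: bits[5:16] width=11 -> value=1527 (bin 10111110111); offset now 16 = byte 2 bit 0; 32 bits remain
Read 3: bits[16:19] width=3 -> value=4 (bin 100); offset now 19 = byte 2 bit 3; 29 bits remain
Read 4: bits[19:25] width=6 -> value=23 (bin 010111); offset now 25 = byte 3 bit 1; 23 bits remain
Read 5: bits[25:32] width=7 -> value=39 (bin 0100111); offset now 32 = byte 4 bit 0; 16 bits remain
Read 6: bits[32:41] width=9 -> value=456 (bin 111001000); offset now 41 = byte 5 bit 1; 7 bits remain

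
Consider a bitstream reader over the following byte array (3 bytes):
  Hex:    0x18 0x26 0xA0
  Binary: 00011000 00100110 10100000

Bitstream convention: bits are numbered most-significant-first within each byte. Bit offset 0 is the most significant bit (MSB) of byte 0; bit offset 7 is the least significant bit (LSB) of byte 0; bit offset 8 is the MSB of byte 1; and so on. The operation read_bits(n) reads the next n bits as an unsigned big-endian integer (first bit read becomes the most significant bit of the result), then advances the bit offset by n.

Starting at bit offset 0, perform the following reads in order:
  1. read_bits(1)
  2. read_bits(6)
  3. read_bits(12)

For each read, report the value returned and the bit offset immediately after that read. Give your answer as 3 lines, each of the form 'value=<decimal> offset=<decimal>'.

Answer: value=0 offset=1
value=12 offset=7
value=309 offset=19

Derivation:
Read 1: bits[0:1] width=1 -> value=0 (bin 0); offset now 1 = byte 0 bit 1; 23 bits remain
Read 2: bits[1:7] width=6 -> value=12 (bin 001100); offset now 7 = byte 0 bit 7; 17 bits remain
Read 3: bits[7:19] width=12 -> value=309 (bin 000100110101); offset now 19 = byte 2 bit 3; 5 bits remain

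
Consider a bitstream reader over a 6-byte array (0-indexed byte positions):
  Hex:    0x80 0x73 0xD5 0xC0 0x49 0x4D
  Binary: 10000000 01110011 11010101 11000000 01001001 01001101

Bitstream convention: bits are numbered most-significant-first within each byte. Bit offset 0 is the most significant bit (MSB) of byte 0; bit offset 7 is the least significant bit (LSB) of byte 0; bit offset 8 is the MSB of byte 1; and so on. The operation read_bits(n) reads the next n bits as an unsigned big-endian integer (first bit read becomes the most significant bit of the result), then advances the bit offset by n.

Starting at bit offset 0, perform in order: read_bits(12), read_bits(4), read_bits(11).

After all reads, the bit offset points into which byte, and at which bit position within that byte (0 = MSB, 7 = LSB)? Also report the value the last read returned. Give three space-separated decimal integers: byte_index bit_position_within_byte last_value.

Answer: 3 3 1710

Derivation:
Read 1: bits[0:12] width=12 -> value=2055 (bin 100000000111); offset now 12 = byte 1 bit 4; 36 bits remain
Read 2: bits[12:16] width=4 -> value=3 (bin 0011); offset now 16 = byte 2 bit 0; 32 bits remain
Read 3: bits[16:27] width=11 -> value=1710 (bin 11010101110); offset now 27 = byte 3 bit 3; 21 bits remain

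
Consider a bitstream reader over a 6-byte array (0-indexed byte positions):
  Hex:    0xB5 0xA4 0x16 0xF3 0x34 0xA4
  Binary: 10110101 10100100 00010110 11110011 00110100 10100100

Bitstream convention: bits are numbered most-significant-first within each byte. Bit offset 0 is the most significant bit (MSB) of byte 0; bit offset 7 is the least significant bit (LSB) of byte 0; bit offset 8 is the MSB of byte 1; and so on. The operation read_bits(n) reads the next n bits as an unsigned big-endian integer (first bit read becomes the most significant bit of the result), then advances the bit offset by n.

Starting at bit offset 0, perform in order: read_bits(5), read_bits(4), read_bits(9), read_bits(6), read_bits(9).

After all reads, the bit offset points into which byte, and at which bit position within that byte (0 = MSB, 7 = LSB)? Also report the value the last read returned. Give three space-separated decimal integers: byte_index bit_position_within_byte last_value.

Answer: 4 1 486

Derivation:
Read 1: bits[0:5] width=5 -> value=22 (bin 10110); offset now 5 = byte 0 bit 5; 43 bits remain
Read 2: bits[5:9] width=4 -> value=11 (bin 1011); offset now 9 = byte 1 bit 1; 39 bits remain
Read 3: bits[9:18] width=9 -> value=144 (bin 010010000); offset now 18 = byte 2 bit 2; 30 bits remain
Read 4: bits[18:24] width=6 -> value=22 (bin 010110); offset now 24 = byte 3 bit 0; 24 bits remain
Read 5: bits[24:33] width=9 -> value=486 (bin 111100110); offset now 33 = byte 4 bit 1; 15 bits remain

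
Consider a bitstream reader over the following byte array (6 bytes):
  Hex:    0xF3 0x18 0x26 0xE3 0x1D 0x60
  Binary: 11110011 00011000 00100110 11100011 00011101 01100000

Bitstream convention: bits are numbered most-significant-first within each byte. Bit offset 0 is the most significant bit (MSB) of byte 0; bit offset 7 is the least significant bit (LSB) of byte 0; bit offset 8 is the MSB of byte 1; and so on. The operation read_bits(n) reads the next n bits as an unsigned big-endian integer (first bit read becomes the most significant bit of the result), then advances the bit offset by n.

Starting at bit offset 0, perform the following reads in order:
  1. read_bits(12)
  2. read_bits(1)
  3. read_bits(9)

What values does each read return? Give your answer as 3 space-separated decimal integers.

Read 1: bits[0:12] width=12 -> value=3889 (bin 111100110001); offset now 12 = byte 1 bit 4; 36 bits remain
Read 2: bits[12:13] width=1 -> value=1 (bin 1); offset now 13 = byte 1 bit 5; 35 bits remain
Read 3: bits[13:22] width=9 -> value=9 (bin 000001001); offset now 22 = byte 2 bit 6; 26 bits remain

Answer: 3889 1 9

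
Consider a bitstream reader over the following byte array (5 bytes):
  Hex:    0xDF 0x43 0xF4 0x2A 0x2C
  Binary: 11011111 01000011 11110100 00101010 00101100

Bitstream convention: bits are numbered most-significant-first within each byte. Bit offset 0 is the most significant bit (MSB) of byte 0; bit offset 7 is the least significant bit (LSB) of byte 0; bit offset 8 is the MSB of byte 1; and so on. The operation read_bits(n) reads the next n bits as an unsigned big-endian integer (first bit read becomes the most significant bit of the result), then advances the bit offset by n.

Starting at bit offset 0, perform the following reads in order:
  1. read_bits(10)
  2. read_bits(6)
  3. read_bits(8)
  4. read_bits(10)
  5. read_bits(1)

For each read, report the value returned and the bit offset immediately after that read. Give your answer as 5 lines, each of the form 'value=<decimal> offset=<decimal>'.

Read 1: bits[0:10] width=10 -> value=893 (bin 1101111101); offset now 10 = byte 1 bit 2; 30 bits remain
Read 2: bits[10:16] width=6 -> value=3 (bin 000011); offset now 16 = byte 2 bit 0; 24 bits remain
Read 3: bits[16:24] width=8 -> value=244 (bin 11110100); offset now 24 = byte 3 bit 0; 16 bits remain
Read 4: bits[24:34] width=10 -> value=168 (bin 0010101000); offset now 34 = byte 4 bit 2; 6 bits remain
Read 5: bits[34:35] width=1 -> value=1 (bin 1); offset now 35 = byte 4 bit 3; 5 bits remain

Answer: value=893 offset=10
value=3 offset=16
value=244 offset=24
value=168 offset=34
value=1 offset=35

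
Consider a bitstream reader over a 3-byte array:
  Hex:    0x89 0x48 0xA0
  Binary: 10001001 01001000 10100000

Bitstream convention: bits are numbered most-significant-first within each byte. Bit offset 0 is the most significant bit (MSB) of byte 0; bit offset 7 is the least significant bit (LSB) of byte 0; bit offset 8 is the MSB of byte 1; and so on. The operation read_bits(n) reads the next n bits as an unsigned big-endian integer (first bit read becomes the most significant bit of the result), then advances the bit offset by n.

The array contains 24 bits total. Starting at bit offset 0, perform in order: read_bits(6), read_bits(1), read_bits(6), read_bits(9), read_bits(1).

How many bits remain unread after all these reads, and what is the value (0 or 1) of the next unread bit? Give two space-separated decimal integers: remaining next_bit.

Answer: 1 0

Derivation:
Read 1: bits[0:6] width=6 -> value=34 (bin 100010); offset now 6 = byte 0 bit 6; 18 bits remain
Read 2: bits[6:7] width=1 -> value=0 (bin 0); offset now 7 = byte 0 bit 7; 17 bits remain
Read 3: bits[7:13] width=6 -> value=41 (bin 101001); offset now 13 = byte 1 bit 5; 11 bits remain
Read 4: bits[13:22] width=9 -> value=40 (bin 000101000); offset now 22 = byte 2 bit 6; 2 bits remain
Read 5: bits[22:23] width=1 -> value=0 (bin 0); offset now 23 = byte 2 bit 7; 1 bits remain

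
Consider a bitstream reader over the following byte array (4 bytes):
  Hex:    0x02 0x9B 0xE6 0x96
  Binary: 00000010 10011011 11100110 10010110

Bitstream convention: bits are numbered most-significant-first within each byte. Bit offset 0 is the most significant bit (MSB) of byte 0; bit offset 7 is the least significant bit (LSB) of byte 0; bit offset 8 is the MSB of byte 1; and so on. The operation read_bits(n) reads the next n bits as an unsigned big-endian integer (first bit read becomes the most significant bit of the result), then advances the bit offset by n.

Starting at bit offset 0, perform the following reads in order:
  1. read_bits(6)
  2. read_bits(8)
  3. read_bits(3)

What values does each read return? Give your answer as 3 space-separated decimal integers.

Answer: 0 166 7

Derivation:
Read 1: bits[0:6] width=6 -> value=0 (bin 000000); offset now 6 = byte 0 bit 6; 26 bits remain
Read 2: bits[6:14] width=8 -> value=166 (bin 10100110); offset now 14 = byte 1 bit 6; 18 bits remain
Read 3: bits[14:17] width=3 -> value=7 (bin 111); offset now 17 = byte 2 bit 1; 15 bits remain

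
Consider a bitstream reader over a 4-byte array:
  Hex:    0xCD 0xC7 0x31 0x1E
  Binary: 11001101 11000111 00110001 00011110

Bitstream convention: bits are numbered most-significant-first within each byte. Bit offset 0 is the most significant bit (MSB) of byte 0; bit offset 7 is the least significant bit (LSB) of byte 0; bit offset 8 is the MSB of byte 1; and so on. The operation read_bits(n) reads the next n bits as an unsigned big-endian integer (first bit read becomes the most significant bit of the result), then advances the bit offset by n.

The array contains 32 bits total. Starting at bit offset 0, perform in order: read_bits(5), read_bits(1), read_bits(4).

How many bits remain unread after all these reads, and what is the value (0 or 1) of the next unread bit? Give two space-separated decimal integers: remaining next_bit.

Read 1: bits[0:5] width=5 -> value=25 (bin 11001); offset now 5 = byte 0 bit 5; 27 bits remain
Read 2: bits[5:6] width=1 -> value=1 (bin 1); offset now 6 = byte 0 bit 6; 26 bits remain
Read 3: bits[6:10] width=4 -> value=7 (bin 0111); offset now 10 = byte 1 bit 2; 22 bits remain

Answer: 22 0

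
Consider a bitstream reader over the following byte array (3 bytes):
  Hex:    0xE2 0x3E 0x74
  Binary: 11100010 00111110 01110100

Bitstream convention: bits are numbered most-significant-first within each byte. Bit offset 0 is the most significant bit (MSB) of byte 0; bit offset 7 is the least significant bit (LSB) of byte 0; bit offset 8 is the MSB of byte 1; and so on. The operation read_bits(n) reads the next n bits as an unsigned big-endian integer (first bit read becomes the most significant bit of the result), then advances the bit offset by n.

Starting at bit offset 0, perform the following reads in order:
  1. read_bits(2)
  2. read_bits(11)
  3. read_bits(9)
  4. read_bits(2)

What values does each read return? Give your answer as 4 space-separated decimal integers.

Read 1: bits[0:2] width=2 -> value=3 (bin 11); offset now 2 = byte 0 bit 2; 22 bits remain
Read 2: bits[2:13] width=11 -> value=1095 (bin 10001000111); offset now 13 = byte 1 bit 5; 11 bits remain
Read 3: bits[13:22] width=9 -> value=413 (bin 110011101); offset now 22 = byte 2 bit 6; 2 bits remain
Read 4: bits[22:24] width=2 -> value=0 (bin 00); offset now 24 = byte 3 bit 0; 0 bits remain

Answer: 3 1095 413 0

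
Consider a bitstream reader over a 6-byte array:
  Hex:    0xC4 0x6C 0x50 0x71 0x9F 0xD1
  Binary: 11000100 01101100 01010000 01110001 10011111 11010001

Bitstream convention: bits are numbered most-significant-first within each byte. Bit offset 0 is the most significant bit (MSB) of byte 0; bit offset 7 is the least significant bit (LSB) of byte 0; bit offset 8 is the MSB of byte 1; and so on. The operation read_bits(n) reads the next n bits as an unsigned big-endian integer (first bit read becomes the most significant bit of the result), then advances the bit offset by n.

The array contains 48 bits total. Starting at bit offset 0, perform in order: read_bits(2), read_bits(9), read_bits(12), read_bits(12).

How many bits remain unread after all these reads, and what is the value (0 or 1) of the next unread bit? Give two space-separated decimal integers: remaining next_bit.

Read 1: bits[0:2] width=2 -> value=3 (bin 11); offset now 2 = byte 0 bit 2; 46 bits remain
Read 2: bits[2:11] width=9 -> value=35 (bin 000100011); offset now 11 = byte 1 bit 3; 37 bits remain
Read 3: bits[11:23] width=12 -> value=1576 (bin 011000101000); offset now 23 = byte 2 bit 7; 25 bits remain
Read 4: bits[23:35] width=12 -> value=908 (bin 001110001100); offset now 35 = byte 4 bit 3; 13 bits remain

Answer: 13 1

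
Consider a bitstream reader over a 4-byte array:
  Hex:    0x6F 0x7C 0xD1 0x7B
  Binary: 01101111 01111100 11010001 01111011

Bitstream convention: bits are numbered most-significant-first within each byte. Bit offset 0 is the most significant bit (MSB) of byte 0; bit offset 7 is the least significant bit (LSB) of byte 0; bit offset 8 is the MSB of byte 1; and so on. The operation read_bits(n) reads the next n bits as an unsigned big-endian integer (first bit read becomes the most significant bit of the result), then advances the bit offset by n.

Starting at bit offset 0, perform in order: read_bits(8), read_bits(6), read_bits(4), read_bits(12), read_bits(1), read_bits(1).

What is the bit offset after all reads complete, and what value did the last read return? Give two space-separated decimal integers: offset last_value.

Answer: 32 1

Derivation:
Read 1: bits[0:8] width=8 -> value=111 (bin 01101111); offset now 8 = byte 1 bit 0; 24 bits remain
Read 2: bits[8:14] width=6 -> value=31 (bin 011111); offset now 14 = byte 1 bit 6; 18 bits remain
Read 3: bits[14:18] width=4 -> value=3 (bin 0011); offset now 18 = byte 2 bit 2; 14 bits remain
Read 4: bits[18:30] width=12 -> value=1118 (bin 010001011110); offset now 30 = byte 3 bit 6; 2 bits remain
Read 5: bits[30:31] width=1 -> value=1 (bin 1); offset now 31 = byte 3 bit 7; 1 bits remain
Read 6: bits[31:32] width=1 -> value=1 (bin 1); offset now 32 = byte 4 bit 0; 0 bits remain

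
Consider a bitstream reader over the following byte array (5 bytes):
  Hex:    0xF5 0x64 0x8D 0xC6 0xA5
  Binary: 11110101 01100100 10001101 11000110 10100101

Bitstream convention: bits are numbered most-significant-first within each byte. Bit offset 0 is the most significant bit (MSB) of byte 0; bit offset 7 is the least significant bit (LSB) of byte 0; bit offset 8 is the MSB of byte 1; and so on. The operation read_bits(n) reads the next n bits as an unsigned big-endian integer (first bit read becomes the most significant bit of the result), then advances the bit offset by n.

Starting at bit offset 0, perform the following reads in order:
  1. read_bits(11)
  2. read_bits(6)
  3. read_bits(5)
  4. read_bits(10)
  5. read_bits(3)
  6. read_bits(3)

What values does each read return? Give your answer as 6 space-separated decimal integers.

Read 1: bits[0:11] width=11 -> value=1963 (bin 11110101011); offset now 11 = byte 1 bit 3; 29 bits remain
Read 2: bits[11:17] width=6 -> value=9 (bin 001001); offset now 17 = byte 2 bit 1; 23 bits remain
Read 3: bits[17:22] width=5 -> value=3 (bin 00011); offset now 22 = byte 2 bit 6; 18 bits remain
Read 4: bits[22:32] width=10 -> value=454 (bin 0111000110); offset now 32 = byte 4 bit 0; 8 bits remain
Read 5: bits[32:35] width=3 -> value=5 (bin 101); offset now 35 = byte 4 bit 3; 5 bits remain
Read 6: bits[35:38] width=3 -> value=1 (bin 001); offset now 38 = byte 4 bit 6; 2 bits remain

Answer: 1963 9 3 454 5 1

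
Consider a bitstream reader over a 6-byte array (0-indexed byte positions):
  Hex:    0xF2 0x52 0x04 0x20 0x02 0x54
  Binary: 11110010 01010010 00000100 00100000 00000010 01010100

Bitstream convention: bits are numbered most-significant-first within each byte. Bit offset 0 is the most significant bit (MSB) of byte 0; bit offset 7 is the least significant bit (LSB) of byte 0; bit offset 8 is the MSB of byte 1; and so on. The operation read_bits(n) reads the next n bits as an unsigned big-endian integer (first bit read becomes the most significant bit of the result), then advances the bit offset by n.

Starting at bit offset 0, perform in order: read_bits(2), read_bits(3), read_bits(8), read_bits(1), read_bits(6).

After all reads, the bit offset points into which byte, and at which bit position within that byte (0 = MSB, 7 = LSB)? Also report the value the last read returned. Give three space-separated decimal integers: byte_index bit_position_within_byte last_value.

Answer: 2 4 32

Derivation:
Read 1: bits[0:2] width=2 -> value=3 (bin 11); offset now 2 = byte 0 bit 2; 46 bits remain
Read 2: bits[2:5] width=3 -> value=6 (bin 110); offset now 5 = byte 0 bit 5; 43 bits remain
Read 3: bits[5:13] width=8 -> value=74 (bin 01001010); offset now 13 = byte 1 bit 5; 35 bits remain
Read 4: bits[13:14] width=1 -> value=0 (bin 0); offset now 14 = byte 1 bit 6; 34 bits remain
Read 5: bits[14:20] width=6 -> value=32 (bin 100000); offset now 20 = byte 2 bit 4; 28 bits remain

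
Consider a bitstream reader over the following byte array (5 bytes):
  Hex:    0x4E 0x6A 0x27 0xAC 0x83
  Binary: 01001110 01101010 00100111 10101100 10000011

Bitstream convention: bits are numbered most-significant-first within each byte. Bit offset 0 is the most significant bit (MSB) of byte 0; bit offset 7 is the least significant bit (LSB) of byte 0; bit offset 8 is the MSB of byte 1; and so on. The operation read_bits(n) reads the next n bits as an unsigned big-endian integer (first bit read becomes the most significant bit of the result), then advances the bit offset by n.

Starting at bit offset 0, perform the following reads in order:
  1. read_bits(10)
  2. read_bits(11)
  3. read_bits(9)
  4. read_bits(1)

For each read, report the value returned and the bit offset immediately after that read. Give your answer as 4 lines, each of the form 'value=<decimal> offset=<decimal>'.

Read 1: bits[0:10] width=10 -> value=313 (bin 0100111001); offset now 10 = byte 1 bit 2; 30 bits remain
Read 2: bits[10:21] width=11 -> value=1348 (bin 10101000100); offset now 21 = byte 2 bit 5; 19 bits remain
Read 3: bits[21:30] width=9 -> value=491 (bin 111101011); offset now 30 = byte 3 bit 6; 10 bits remain
Read 4: bits[30:31] width=1 -> value=0 (bin 0); offset now 31 = byte 3 bit 7; 9 bits remain

Answer: value=313 offset=10
value=1348 offset=21
value=491 offset=30
value=0 offset=31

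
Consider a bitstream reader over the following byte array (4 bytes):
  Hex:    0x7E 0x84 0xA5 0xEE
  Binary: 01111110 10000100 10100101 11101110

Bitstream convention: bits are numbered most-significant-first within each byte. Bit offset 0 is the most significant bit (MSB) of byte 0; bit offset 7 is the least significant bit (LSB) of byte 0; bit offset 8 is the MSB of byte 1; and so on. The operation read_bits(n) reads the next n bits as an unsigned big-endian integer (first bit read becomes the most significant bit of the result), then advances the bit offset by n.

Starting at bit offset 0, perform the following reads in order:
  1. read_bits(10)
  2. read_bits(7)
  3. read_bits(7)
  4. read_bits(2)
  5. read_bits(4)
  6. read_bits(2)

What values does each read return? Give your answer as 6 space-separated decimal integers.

Answer: 506 9 37 3 11 2

Derivation:
Read 1: bits[0:10] width=10 -> value=506 (bin 0111111010); offset now 10 = byte 1 bit 2; 22 bits remain
Read 2: bits[10:17] width=7 -> value=9 (bin 0001001); offset now 17 = byte 2 bit 1; 15 bits remain
Read 3: bits[17:24] width=7 -> value=37 (bin 0100101); offset now 24 = byte 3 bit 0; 8 bits remain
Read 4: bits[24:26] width=2 -> value=3 (bin 11); offset now 26 = byte 3 bit 2; 6 bits remain
Read 5: bits[26:30] width=4 -> value=11 (bin 1011); offset now 30 = byte 3 bit 6; 2 bits remain
Read 6: bits[30:32] width=2 -> value=2 (bin 10); offset now 32 = byte 4 bit 0; 0 bits remain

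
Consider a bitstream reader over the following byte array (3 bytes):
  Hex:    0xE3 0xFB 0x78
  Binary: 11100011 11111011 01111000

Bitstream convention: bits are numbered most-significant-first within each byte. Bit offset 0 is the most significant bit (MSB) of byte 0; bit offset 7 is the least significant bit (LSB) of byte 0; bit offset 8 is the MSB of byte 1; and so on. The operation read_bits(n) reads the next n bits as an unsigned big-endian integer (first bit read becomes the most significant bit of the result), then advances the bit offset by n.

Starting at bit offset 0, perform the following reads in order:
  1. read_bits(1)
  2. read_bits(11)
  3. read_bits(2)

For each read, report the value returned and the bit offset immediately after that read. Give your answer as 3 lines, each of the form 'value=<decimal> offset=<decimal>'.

Answer: value=1 offset=1
value=1599 offset=12
value=2 offset=14

Derivation:
Read 1: bits[0:1] width=1 -> value=1 (bin 1); offset now 1 = byte 0 bit 1; 23 bits remain
Read 2: bits[1:12] width=11 -> value=1599 (bin 11000111111); offset now 12 = byte 1 bit 4; 12 bits remain
Read 3: bits[12:14] width=2 -> value=2 (bin 10); offset now 14 = byte 1 bit 6; 10 bits remain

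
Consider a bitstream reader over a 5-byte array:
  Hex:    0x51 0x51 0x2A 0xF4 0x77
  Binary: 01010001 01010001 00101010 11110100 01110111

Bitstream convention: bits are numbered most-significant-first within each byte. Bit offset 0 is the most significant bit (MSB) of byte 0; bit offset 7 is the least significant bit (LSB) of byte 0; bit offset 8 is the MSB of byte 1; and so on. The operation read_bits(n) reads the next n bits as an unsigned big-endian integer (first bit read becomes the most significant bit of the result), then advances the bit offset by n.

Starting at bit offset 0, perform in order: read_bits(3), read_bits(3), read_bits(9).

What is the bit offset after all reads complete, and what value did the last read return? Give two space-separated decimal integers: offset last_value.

Answer: 15 168

Derivation:
Read 1: bits[0:3] width=3 -> value=2 (bin 010); offset now 3 = byte 0 bit 3; 37 bits remain
Read 2: bits[3:6] width=3 -> value=4 (bin 100); offset now 6 = byte 0 bit 6; 34 bits remain
Read 3: bits[6:15] width=9 -> value=168 (bin 010101000); offset now 15 = byte 1 bit 7; 25 bits remain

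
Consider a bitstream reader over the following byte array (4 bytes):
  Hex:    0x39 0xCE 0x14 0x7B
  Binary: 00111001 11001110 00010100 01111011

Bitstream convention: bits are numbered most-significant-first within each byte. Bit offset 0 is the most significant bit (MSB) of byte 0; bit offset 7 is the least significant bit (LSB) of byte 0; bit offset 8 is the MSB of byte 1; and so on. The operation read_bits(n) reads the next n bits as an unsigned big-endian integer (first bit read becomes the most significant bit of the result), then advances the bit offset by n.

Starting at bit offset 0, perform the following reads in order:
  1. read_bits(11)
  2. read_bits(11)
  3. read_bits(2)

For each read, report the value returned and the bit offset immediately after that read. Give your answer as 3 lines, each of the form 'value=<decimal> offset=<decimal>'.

Read 1: bits[0:11] width=11 -> value=462 (bin 00111001110); offset now 11 = byte 1 bit 3; 21 bits remain
Read 2: bits[11:22] width=11 -> value=901 (bin 01110000101); offset now 22 = byte 2 bit 6; 10 bits remain
Read 3: bits[22:24] width=2 -> value=0 (bin 00); offset now 24 = byte 3 bit 0; 8 bits remain

Answer: value=462 offset=11
value=901 offset=22
value=0 offset=24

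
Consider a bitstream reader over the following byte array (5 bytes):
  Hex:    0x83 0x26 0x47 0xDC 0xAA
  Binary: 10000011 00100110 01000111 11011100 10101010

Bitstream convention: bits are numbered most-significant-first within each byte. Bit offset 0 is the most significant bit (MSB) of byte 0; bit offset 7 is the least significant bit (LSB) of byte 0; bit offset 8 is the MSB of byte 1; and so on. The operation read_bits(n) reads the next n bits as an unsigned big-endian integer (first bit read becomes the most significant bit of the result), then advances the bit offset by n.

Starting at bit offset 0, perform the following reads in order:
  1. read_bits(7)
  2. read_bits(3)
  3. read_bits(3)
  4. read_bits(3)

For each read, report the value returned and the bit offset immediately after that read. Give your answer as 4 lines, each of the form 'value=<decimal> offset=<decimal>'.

Read 1: bits[0:7] width=7 -> value=65 (bin 1000001); offset now 7 = byte 0 bit 7; 33 bits remain
Read 2: bits[7:10] width=3 -> value=4 (bin 100); offset now 10 = byte 1 bit 2; 30 bits remain
Read 3: bits[10:13] width=3 -> value=4 (bin 100); offset now 13 = byte 1 bit 5; 27 bits remain
Read 4: bits[13:16] width=3 -> value=6 (bin 110); offset now 16 = byte 2 bit 0; 24 bits remain

Answer: value=65 offset=7
value=4 offset=10
value=4 offset=13
value=6 offset=16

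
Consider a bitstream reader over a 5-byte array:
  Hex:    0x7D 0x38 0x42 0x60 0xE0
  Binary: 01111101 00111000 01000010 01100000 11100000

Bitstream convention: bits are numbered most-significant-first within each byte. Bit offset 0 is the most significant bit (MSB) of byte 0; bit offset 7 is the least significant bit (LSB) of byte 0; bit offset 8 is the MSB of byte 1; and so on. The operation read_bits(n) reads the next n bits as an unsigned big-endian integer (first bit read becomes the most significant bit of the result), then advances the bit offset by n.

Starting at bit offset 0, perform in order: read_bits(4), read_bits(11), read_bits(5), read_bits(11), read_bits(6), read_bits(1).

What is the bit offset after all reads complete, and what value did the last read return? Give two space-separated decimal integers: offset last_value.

Answer: 38 0

Derivation:
Read 1: bits[0:4] width=4 -> value=7 (bin 0111); offset now 4 = byte 0 bit 4; 36 bits remain
Read 2: bits[4:15] width=11 -> value=1692 (bin 11010011100); offset now 15 = byte 1 bit 7; 25 bits remain
Read 3: bits[15:20] width=5 -> value=4 (bin 00100); offset now 20 = byte 2 bit 4; 20 bits remain
Read 4: bits[20:31] width=11 -> value=304 (bin 00100110000); offset now 31 = byte 3 bit 7; 9 bits remain
Read 5: bits[31:37] width=6 -> value=28 (bin 011100); offset now 37 = byte 4 bit 5; 3 bits remain
Read 6: bits[37:38] width=1 -> value=0 (bin 0); offset now 38 = byte 4 bit 6; 2 bits remain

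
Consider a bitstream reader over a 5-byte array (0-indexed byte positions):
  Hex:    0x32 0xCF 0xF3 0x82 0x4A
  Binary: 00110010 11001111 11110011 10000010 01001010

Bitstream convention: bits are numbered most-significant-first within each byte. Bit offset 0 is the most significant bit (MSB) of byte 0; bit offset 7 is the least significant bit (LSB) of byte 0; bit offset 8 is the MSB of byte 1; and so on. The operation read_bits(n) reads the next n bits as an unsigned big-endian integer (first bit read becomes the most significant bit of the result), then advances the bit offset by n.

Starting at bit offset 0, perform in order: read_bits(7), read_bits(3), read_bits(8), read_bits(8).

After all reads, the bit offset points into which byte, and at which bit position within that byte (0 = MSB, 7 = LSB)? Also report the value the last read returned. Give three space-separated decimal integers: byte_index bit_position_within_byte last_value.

Read 1: bits[0:7] width=7 -> value=25 (bin 0011001); offset now 7 = byte 0 bit 7; 33 bits remain
Read 2: bits[7:10] width=3 -> value=3 (bin 011); offset now 10 = byte 1 bit 2; 30 bits remain
Read 3: bits[10:18] width=8 -> value=63 (bin 00111111); offset now 18 = byte 2 bit 2; 22 bits remain
Read 4: bits[18:26] width=8 -> value=206 (bin 11001110); offset now 26 = byte 3 bit 2; 14 bits remain

Answer: 3 2 206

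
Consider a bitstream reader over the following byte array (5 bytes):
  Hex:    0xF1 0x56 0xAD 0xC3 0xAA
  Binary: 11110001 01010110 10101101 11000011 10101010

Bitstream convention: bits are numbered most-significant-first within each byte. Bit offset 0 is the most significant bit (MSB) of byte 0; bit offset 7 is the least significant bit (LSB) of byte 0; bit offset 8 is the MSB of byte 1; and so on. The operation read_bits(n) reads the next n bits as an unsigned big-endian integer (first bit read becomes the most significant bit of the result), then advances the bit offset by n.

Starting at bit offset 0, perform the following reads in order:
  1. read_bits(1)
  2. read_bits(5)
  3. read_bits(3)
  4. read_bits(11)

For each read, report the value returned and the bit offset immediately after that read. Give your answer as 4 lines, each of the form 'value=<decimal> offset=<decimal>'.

Answer: value=1 offset=1
value=28 offset=6
value=2 offset=9
value=1386 offset=20

Derivation:
Read 1: bits[0:1] width=1 -> value=1 (bin 1); offset now 1 = byte 0 bit 1; 39 bits remain
Read 2: bits[1:6] width=5 -> value=28 (bin 11100); offset now 6 = byte 0 bit 6; 34 bits remain
Read 3: bits[6:9] width=3 -> value=2 (bin 010); offset now 9 = byte 1 bit 1; 31 bits remain
Read 4: bits[9:20] width=11 -> value=1386 (bin 10101101010); offset now 20 = byte 2 bit 4; 20 bits remain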